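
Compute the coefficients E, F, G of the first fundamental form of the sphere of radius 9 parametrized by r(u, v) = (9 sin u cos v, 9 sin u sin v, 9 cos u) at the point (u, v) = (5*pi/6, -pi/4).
E = 81;  F = 0;  G = 81/4

Partials: r_u = (9*cos(u)*cos(v), 9*sin(v)*cos(u), -9*sin(u)), r_v = (-9*sin(u)*sin(v), 9*sin(u)*cos(v), 0). As functions of (u, v):
  E = r_u · r_u = 81,
  F = r_u · r_v = 0,
  G = r_v · r_v = 81*sin(u)^2.
Evaluating at (u, v) = (5*pi/6, -pi/4): E = 81, F = 0, G = 81/4.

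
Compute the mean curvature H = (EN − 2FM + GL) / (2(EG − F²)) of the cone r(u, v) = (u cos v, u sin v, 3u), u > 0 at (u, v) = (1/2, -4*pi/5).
H = 3*sqrt(10)/10

With E = 10, F = 0, G = u^2, L = 0, M = 0, N = 3*sqrt(10)*u^2/(10*Abs(u)), assemble
  H = (EN − 2FM + GL) / (2(EG − F²)) = 3*sqrt(10)/(20*Abs(u)).
At (u, v) = (1/2, -4*pi/5): H = 3*sqrt(10)/10.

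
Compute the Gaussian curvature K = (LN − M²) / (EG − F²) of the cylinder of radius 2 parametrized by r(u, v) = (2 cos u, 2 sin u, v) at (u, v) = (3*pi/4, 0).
K = 0

Coefficients of the first fundamental form: E = 4, F = 0, G = 1.
Coefficients of the second fundamental form: L = -2, M = 0, N = 0.
Assemble K = (LN − M²)/(EG − F²) = 0. At (u, v) = (3*pi/4, 0): K = 0.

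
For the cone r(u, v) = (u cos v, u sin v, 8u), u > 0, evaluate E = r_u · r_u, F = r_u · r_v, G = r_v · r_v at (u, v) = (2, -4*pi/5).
E = 65;  F = 0;  G = 4

Partials: r_u = (cos(v), sin(v), 8), r_v = (-u*sin(v), u*cos(v), 0). As functions of (u, v):
  E = r_u · r_u = 65,
  F = r_u · r_v = 0,
  G = r_v · r_v = u^2.
Evaluating at (u, v) = (2, -4*pi/5): E = 65, F = 0, G = 4.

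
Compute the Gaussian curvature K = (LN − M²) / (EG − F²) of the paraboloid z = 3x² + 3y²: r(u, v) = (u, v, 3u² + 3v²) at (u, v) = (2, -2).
K = 36/83521

Coefficients of the first fundamental form: E = 36*u^2 + 1, F = 36*u*v, G = 36*v^2 + 1.
Coefficients of the second fundamental form: L = 6/sqrt(36*u^2 + 36*v^2 + 1), M = 0, N = 6/sqrt(36*u^2 + 36*v^2 + 1).
Assemble K = (LN − M²)/(EG − F²) = 36/(1296*u^4 + 2592*u^2*v^2 + 72*u^2 + 1296*v^4 + 72*v^2 + 1). At (u, v) = (2, -2): K = 36/83521.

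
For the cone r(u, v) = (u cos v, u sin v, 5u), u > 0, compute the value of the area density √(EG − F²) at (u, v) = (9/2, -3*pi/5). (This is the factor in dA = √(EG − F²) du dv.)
√(EG − F²)|_{(9/2, -3*pi/5)} = 9*sqrt(26)/2

E = 26, F = 0, G = u^2, so EG − F² = 26*u^2. Taking the positive square root: √(EG − F²) = sqrt(26)*Abs(u). At (u, v) = (9/2, -3*pi/5): 9*sqrt(26)/2.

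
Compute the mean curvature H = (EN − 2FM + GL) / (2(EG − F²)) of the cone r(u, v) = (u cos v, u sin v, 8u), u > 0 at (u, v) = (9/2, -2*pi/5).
H = 8*sqrt(65)/585

With E = 65, F = 0, G = u^2, L = 0, M = 0, N = 8*sqrt(65)*u^2/(65*Abs(u)), assemble
  H = (EN − 2FM + GL) / (2(EG − F²)) = 4*sqrt(65)/(65*Abs(u)).
At (u, v) = (9/2, -2*pi/5): H = 8*sqrt(65)/585.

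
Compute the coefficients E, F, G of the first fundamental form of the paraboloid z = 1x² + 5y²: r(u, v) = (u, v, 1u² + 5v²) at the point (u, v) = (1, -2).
E = 5;  F = -40;  G = 401

Partials: r_u = (1, 0, 2*u), r_v = (0, 1, 10*v). As functions of (u, v):
  E = r_u · r_u = 4*u^2 + 1,
  F = r_u · r_v = 20*u*v,
  G = r_v · r_v = 100*v^2 + 1.
Evaluating at (u, v) = (1, -2): E = 5, F = -40, G = 401.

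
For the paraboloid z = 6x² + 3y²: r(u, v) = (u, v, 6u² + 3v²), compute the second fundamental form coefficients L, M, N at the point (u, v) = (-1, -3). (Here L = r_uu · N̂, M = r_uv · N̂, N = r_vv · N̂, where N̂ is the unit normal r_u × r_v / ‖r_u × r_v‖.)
L = 12*sqrt(469)/469;  M = 0;  N = 6*sqrt(469)/469

Compute the unit normal N̂(u, v) = (-12*u/sqrt(144*u^2 + 36*v^2 + 1), -6*v/sqrt(144*u^2 + 36*v^2 + 1), 1/sqrt(144*u^2 + 36*v^2 + 1)), and the second partials r_uu, r_uv, r_vv. Take dot products:
  L(u, v) = r_uu · N̂ = 12/sqrt(144*u^2 + 36*v^2 + 1),
  M(u, v) = r_uv · N̂ = 0,
  N(u, v) = r_vv · N̂ = 6/sqrt(144*u^2 + 36*v^2 + 1).
Evaluating at (u, v) = (-1, -3):
  L = 12*sqrt(469)/469, M = 0, N = 6*sqrt(469)/469.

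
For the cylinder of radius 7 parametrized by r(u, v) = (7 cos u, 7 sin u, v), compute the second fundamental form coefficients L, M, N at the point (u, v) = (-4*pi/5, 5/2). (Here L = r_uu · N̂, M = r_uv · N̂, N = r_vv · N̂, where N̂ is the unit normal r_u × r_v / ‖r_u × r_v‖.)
L = -7;  M = 0;  N = 0

Compute the unit normal N̂(u, v) = (cos(u), sin(u), 0), and the second partials r_uu, r_uv, r_vv. Take dot products:
  L(u, v) = r_uu · N̂ = -7,
  M(u, v) = r_uv · N̂ = 0,
  N(u, v) = r_vv · N̂ = 0.
Evaluating at (u, v) = (-4*pi/5, 5/2):
  L = -7, M = 0, N = 0.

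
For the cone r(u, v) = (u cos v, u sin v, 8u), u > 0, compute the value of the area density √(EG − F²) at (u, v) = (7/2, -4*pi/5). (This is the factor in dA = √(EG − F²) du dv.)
√(EG − F²)|_{(7/2, -4*pi/5)} = 7*sqrt(65)/2

E = 65, F = 0, G = u^2, so EG − F² = 65*u^2. Taking the positive square root: √(EG − F²) = sqrt(65)*Abs(u). At (u, v) = (7/2, -4*pi/5): 7*sqrt(65)/2.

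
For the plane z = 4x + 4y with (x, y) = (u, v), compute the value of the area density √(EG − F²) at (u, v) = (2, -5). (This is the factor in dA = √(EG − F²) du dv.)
√(EG − F²)|_{(2, -5)} = sqrt(33)

E = 17, F = 16, G = 17, so EG − F² = 33. Taking the positive square root: √(EG − F²) = sqrt(33). At (u, v) = (2, -5): sqrt(33).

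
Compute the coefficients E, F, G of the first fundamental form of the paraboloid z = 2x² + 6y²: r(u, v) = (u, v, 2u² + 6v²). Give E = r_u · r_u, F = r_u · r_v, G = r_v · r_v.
E = 16*u^2 + 1;  F = 48*u*v;  G = 144*v^2 + 1

Compute partials: r_u = (1, 0, 4*u), r_v = (0, 1, 12*v). Then
  E = r_u · r_u = 16*u^2 + 1,
  F = r_u · r_v = 48*u*v,
  G = r_v · r_v = 144*v^2 + 1.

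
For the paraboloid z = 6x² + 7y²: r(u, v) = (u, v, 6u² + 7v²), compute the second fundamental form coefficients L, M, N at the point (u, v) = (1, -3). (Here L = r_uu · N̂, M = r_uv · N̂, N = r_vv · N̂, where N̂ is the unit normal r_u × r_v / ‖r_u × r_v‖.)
L = 12*sqrt(1909)/1909;  M = 0;  N = 14*sqrt(1909)/1909

Compute the unit normal N̂(u, v) = (-12*u/sqrt(144*u^2 + 196*v^2 + 1), -14*v/sqrt(144*u^2 + 196*v^2 + 1), 1/sqrt(144*u^2 + 196*v^2 + 1)), and the second partials r_uu, r_uv, r_vv. Take dot products:
  L(u, v) = r_uu · N̂ = 12/sqrt(144*u^2 + 196*v^2 + 1),
  M(u, v) = r_uv · N̂ = 0,
  N(u, v) = r_vv · N̂ = 14/sqrt(144*u^2 + 196*v^2 + 1).
Evaluating at (u, v) = (1, -3):
  L = 12*sqrt(1909)/1909, M = 0, N = 14*sqrt(1909)/1909.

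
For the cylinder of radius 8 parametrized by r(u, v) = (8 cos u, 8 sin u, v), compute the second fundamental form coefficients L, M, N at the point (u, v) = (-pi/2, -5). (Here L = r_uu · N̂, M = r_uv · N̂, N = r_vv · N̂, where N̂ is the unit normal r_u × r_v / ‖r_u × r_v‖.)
L = -8;  M = 0;  N = 0

Compute the unit normal N̂(u, v) = (cos(u), sin(u), 0), and the second partials r_uu, r_uv, r_vv. Take dot products:
  L(u, v) = r_uu · N̂ = -8,
  M(u, v) = r_uv · N̂ = 0,
  N(u, v) = r_vv · N̂ = 0.
Evaluating at (u, v) = (-pi/2, -5):
  L = -8, M = 0, N = 0.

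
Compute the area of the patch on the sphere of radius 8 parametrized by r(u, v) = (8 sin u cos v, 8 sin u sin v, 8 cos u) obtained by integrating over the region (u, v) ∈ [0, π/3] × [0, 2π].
Area = 64*pi

Area = ∫∫ √(EG − F²) du dv with √(EG − F²) = 64*Abs(sin(u)). Integrating over [0, π/3] × [0, 2π] gives 64*pi.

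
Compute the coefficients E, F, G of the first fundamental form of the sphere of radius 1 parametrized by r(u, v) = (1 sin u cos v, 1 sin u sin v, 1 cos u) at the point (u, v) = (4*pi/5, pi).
E = 1;  F = 0;  G = 5/8 - sqrt(5)/8

Partials: r_u = (cos(u)*cos(v), sin(v)*cos(u), -sin(u)), r_v = (-sin(u)*sin(v), sin(u)*cos(v), 0). As functions of (u, v):
  E = r_u · r_u = 1,
  F = r_u · r_v = 0,
  G = r_v · r_v = sin(u)^2.
Evaluating at (u, v) = (4*pi/5, pi): E = 1, F = 0, G = 5/8 - sqrt(5)/8.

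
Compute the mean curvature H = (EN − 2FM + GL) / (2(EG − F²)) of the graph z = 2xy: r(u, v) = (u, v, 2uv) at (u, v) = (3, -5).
H = 120*sqrt(137)/18769

With E = 4*v^2 + 1, F = 4*u*v, G = 4*u^2 + 1, L = 0, M = 2/sqrt(4*u^2 + 4*v^2 + 1), N = 0, assemble
  H = (EN − 2FM + GL) / (2(EG − F²)) = -8*u*v/(4*u^2 + 4*v^2 + 1)^(3/2).
At (u, v) = (3, -5): H = 120*sqrt(137)/18769.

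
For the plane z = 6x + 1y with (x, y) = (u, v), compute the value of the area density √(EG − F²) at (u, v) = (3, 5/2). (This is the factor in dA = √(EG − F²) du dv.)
√(EG − F²)|_{(3, 5/2)} = sqrt(38)

E = 37, F = 6, G = 2, so EG − F² = 38. Taking the positive square root: √(EG − F²) = sqrt(38). At (u, v) = (3, 5/2): sqrt(38).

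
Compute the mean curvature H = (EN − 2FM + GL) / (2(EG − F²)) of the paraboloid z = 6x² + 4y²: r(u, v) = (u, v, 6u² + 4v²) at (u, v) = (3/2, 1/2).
H = 1402*sqrt(341)/116281

With E = 144*u^2 + 1, F = 96*u*v, G = 64*v^2 + 1, L = 12/sqrt(144*u^2 + 64*v^2 + 1), M = 0, N = 8/sqrt(144*u^2 + 64*v^2 + 1), assemble
  H = (EN − 2FM + GL) / (2(EG − F²)) = 2*(288*u^2 + 192*v^2 + 5)/(144*u^2 + 64*v^2 + 1)^(3/2).
At (u, v) = (3/2, 1/2): H = 1402*sqrt(341)/116281.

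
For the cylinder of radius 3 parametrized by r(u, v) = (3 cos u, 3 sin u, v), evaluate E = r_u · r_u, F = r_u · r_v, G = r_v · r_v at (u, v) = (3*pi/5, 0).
E = 9;  F = 0;  G = 1

Partials: r_u = (-3*sin(u), 3*cos(u), 0), r_v = (0, 0, 1). As functions of (u, v):
  E = r_u · r_u = 9,
  F = r_u · r_v = 0,
  G = r_v · r_v = 1.
Evaluating at (u, v) = (3*pi/5, 0): E = 9, F = 0, G = 1.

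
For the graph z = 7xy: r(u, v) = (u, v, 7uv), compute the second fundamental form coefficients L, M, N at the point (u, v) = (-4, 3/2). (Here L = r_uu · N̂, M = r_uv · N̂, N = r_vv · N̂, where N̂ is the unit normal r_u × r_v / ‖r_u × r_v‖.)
L = 0;  M = 14*sqrt(3581)/3581;  N = 0

Compute the unit normal N̂(u, v) = (-7*v/sqrt(49*u^2 + 49*v^2 + 1), -7*u/sqrt(49*u^2 + 49*v^2 + 1), 1/sqrt(49*u^2 + 49*v^2 + 1)), and the second partials r_uu, r_uv, r_vv. Take dot products:
  L(u, v) = r_uu · N̂ = 0,
  M(u, v) = r_uv · N̂ = 7/sqrt(49*u^2 + 49*v^2 + 1),
  N(u, v) = r_vv · N̂ = 0.
Evaluating at (u, v) = (-4, 3/2):
  L = 0, M = 14*sqrt(3581)/3581, N = 0.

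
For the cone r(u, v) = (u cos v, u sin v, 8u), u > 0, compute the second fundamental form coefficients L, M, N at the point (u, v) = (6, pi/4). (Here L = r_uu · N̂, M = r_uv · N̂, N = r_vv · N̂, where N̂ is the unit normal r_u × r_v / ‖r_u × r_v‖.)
L = 0;  M = 0;  N = 48*sqrt(65)/65

Compute the unit normal N̂(u, v) = (-8*sqrt(65)*u*cos(v)/(65*Abs(u)), -8*sqrt(65)*u*sin(v)/(65*Abs(u)), sqrt(65)*u/(65*Abs(u))), and the second partials r_uu, r_uv, r_vv. Take dot products:
  L(u, v) = r_uu · N̂ = 0,
  M(u, v) = r_uv · N̂ = 0,
  N(u, v) = r_vv · N̂ = 8*sqrt(65)*u^2/(65*Abs(u)).
Evaluating at (u, v) = (6, pi/4):
  L = 0, M = 0, N = 48*sqrt(65)/65.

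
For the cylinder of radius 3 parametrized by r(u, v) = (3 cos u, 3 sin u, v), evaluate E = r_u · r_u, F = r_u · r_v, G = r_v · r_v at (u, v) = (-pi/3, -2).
E = 9;  F = 0;  G = 1

Partials: r_u = (-3*sin(u), 3*cos(u), 0), r_v = (0, 0, 1). As functions of (u, v):
  E = r_u · r_u = 9,
  F = r_u · r_v = 0,
  G = r_v · r_v = 1.
Evaluating at (u, v) = (-pi/3, -2): E = 9, F = 0, G = 1.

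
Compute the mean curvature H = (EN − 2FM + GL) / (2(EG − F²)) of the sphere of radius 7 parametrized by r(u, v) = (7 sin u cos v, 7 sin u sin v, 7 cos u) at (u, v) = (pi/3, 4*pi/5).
H = -1/7

With E = 49, F = 0, G = 49*sin(u)^2, L = -7*sin(u)/Abs(sin(u)), M = 0, N = -7*sin(u)^3/Abs(sin(u)), assemble
  H = (EN − 2FM + GL) / (2(EG − F²)) = -sin(u)/(7*Abs(sin(u))).
At (u, v) = (pi/3, 4*pi/5): H = -1/7.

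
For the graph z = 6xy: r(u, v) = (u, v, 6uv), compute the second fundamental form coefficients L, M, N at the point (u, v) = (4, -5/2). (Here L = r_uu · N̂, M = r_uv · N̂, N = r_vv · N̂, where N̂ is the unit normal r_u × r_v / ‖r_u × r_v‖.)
L = 0;  M = 3*sqrt(802)/401;  N = 0

Compute the unit normal N̂(u, v) = (-6*v/sqrt(36*u^2 + 36*v^2 + 1), -6*u/sqrt(36*u^2 + 36*v^2 + 1), 1/sqrt(36*u^2 + 36*v^2 + 1)), and the second partials r_uu, r_uv, r_vv. Take dot products:
  L(u, v) = r_uu · N̂ = 0,
  M(u, v) = r_uv · N̂ = 6/sqrt(36*u^2 + 36*v^2 + 1),
  N(u, v) = r_vv · N̂ = 0.
Evaluating at (u, v) = (4, -5/2):
  L = 0, M = 3*sqrt(802)/401, N = 0.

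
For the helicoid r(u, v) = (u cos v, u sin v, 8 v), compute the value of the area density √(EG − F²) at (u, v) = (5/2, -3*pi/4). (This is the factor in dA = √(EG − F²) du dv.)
√(EG − F²)|_{(5/2, -3*pi/4)} = sqrt(281)/2

E = 1, F = 0, G = u^2 + 64, so EG − F² = u^2 + 64. Taking the positive square root: √(EG − F²) = sqrt(u^2 + 64). At (u, v) = (5/2, -3*pi/4): sqrt(281)/2.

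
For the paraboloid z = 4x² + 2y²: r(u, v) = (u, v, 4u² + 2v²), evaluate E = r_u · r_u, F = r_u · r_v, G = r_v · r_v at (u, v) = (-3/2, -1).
E = 145;  F = 48;  G = 17

Partials: r_u = (1, 0, 8*u), r_v = (0, 1, 4*v). As functions of (u, v):
  E = r_u · r_u = 64*u^2 + 1,
  F = r_u · r_v = 32*u*v,
  G = r_v · r_v = 16*v^2 + 1.
Evaluating at (u, v) = (-3/2, -1): E = 145, F = 48, G = 17.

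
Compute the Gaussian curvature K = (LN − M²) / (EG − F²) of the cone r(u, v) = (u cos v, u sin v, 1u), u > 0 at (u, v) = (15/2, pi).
K = 0

Coefficients of the first fundamental form: E = 2, F = 0, G = u^2.
Coefficients of the second fundamental form: L = 0, M = 0, N = sqrt(2)*u^2/(2*Abs(u)).
Assemble K = (LN − M²)/(EG − F²) = 0. At (u, v) = (15/2, pi): K = 0.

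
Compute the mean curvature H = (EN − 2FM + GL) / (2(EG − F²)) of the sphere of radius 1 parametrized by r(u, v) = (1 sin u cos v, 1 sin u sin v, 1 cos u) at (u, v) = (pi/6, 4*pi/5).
H = -1

With E = 1, F = 0, G = sin(u)^2, L = -sin(u)/Abs(sin(u)), M = 0, N = -sin(u)^3/Abs(sin(u)), assemble
  H = (EN − 2FM + GL) / (2(EG − F²)) = -sin(u)/Abs(sin(u)).
At (u, v) = (pi/6, 4*pi/5): H = -1.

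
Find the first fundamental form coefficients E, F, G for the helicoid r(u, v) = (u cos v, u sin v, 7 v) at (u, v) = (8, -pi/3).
E = 1;  F = 0;  G = 113

Partials: r_u = (cos(v), sin(v), 0), r_v = (-u*sin(v), u*cos(v), 7). As functions of (u, v):
  E = r_u · r_u = 1,
  F = r_u · r_v = 0,
  G = r_v · r_v = u^2 + 49.
Evaluating at (u, v) = (8, -pi/3): E = 1, F = 0, G = 113.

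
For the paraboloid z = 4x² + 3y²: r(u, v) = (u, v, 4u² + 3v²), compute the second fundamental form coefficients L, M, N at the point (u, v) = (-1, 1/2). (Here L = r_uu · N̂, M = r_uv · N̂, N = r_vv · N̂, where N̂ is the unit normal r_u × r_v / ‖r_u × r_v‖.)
L = 4*sqrt(74)/37;  M = 0;  N = 3*sqrt(74)/37

Compute the unit normal N̂(u, v) = (-8*u/sqrt(64*u^2 + 36*v^2 + 1), -6*v/sqrt(64*u^2 + 36*v^2 + 1), 1/sqrt(64*u^2 + 36*v^2 + 1)), and the second partials r_uu, r_uv, r_vv. Take dot products:
  L(u, v) = r_uu · N̂ = 8/sqrt(64*u^2 + 36*v^2 + 1),
  M(u, v) = r_uv · N̂ = 0,
  N(u, v) = r_vv · N̂ = 6/sqrt(64*u^2 + 36*v^2 + 1).
Evaluating at (u, v) = (-1, 1/2):
  L = 4*sqrt(74)/37, M = 0, N = 3*sqrt(74)/37.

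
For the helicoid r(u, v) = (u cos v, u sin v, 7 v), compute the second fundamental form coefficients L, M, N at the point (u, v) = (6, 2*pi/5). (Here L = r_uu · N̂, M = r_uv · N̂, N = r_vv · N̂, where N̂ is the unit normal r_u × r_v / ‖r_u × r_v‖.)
L = 0;  M = -7*sqrt(85)/85;  N = 0

Compute the unit normal N̂(u, v) = (7*sin(v)/sqrt(u^2 + 49), -7*cos(v)/sqrt(u^2 + 49), u/sqrt(u^2 + 49)), and the second partials r_uu, r_uv, r_vv. Take dot products:
  L(u, v) = r_uu · N̂ = 0,
  M(u, v) = r_uv · N̂ = -7/sqrt(u^2 + 49),
  N(u, v) = r_vv · N̂ = 0.
Evaluating at (u, v) = (6, 2*pi/5):
  L = 0, M = -7*sqrt(85)/85, N = 0.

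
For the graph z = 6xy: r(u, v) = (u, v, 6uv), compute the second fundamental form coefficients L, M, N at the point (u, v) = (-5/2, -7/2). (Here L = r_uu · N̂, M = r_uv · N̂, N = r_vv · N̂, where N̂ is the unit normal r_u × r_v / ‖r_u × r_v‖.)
L = 0;  M = 6*sqrt(667)/667;  N = 0

Compute the unit normal N̂(u, v) = (-6*v/sqrt(36*u^2 + 36*v^2 + 1), -6*u/sqrt(36*u^2 + 36*v^2 + 1), 1/sqrt(36*u^2 + 36*v^2 + 1)), and the second partials r_uu, r_uv, r_vv. Take dot products:
  L(u, v) = r_uu · N̂ = 0,
  M(u, v) = r_uv · N̂ = 6/sqrt(36*u^2 + 36*v^2 + 1),
  N(u, v) = r_vv · N̂ = 0.
Evaluating at (u, v) = (-5/2, -7/2):
  L = 0, M = 6*sqrt(667)/667, N = 0.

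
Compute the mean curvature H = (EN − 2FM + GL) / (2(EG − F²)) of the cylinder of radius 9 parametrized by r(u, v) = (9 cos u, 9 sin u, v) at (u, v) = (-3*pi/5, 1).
H = -1/18

With E = 81, F = 0, G = 1, L = -9, M = 0, N = 0, assemble
  H = (EN − 2FM + GL) / (2(EG − F²)) = -1/18.
At (u, v) = (-3*pi/5, 1): H = -1/18.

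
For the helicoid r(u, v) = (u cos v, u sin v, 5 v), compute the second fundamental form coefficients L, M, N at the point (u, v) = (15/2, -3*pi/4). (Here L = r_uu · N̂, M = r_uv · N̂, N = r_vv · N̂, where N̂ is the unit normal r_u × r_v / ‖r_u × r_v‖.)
L = 0;  M = -2*sqrt(13)/13;  N = 0

Compute the unit normal N̂(u, v) = (5*sin(v)/sqrt(u^2 + 25), -5*cos(v)/sqrt(u^2 + 25), u/sqrt(u^2 + 25)), and the second partials r_uu, r_uv, r_vv. Take dot products:
  L(u, v) = r_uu · N̂ = 0,
  M(u, v) = r_uv · N̂ = -5/sqrt(u^2 + 25),
  N(u, v) = r_vv · N̂ = 0.
Evaluating at (u, v) = (15/2, -3*pi/4):
  L = 0, M = -2*sqrt(13)/13, N = 0.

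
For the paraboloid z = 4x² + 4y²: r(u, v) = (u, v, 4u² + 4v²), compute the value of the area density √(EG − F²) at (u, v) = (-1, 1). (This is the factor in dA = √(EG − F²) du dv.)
√(EG − F²)|_{(-1, 1)} = sqrt(129)

E = 64*u^2 + 1, F = 64*u*v, G = 64*v^2 + 1, so EG − F² = 64*u^2 + 64*v^2 + 1. Taking the positive square root: √(EG − F²) = sqrt(64*u^2 + 64*v^2 + 1). At (u, v) = (-1, 1): sqrt(129).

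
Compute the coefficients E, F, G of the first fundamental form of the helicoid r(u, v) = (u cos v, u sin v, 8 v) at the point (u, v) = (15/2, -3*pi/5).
E = 1;  F = 0;  G = 481/4

Partials: r_u = (cos(v), sin(v), 0), r_v = (-u*sin(v), u*cos(v), 8). As functions of (u, v):
  E = r_u · r_u = 1,
  F = r_u · r_v = 0,
  G = r_v · r_v = u^2 + 64.
Evaluating at (u, v) = (15/2, -3*pi/5): E = 1, F = 0, G = 481/4.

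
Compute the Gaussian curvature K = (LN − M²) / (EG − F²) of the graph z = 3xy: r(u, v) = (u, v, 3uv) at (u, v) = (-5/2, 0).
K = -144/52441

Coefficients of the first fundamental form: E = 9*v^2 + 1, F = 9*u*v, G = 9*u^2 + 1.
Coefficients of the second fundamental form: L = 0, M = 3/sqrt(9*u^2 + 9*v^2 + 1), N = 0.
Assemble K = (LN − M²)/(EG − F²) = -9/(81*u^4 + 162*u^2*v^2 + 18*u^2 + 81*v^4 + 18*v^2 + 1). At (u, v) = (-5/2, 0): K = -144/52441.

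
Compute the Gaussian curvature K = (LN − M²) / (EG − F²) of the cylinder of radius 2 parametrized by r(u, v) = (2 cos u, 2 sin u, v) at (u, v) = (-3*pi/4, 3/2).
K = 0

Coefficients of the first fundamental form: E = 4, F = 0, G = 1.
Coefficients of the second fundamental form: L = -2, M = 0, N = 0.
Assemble K = (LN − M²)/(EG − F²) = 0. At (u, v) = (-3*pi/4, 3/2): K = 0.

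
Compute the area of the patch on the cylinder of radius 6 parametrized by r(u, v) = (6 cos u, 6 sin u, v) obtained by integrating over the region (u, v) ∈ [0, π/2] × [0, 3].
Area = 9*pi

Area = ∫∫ √(EG − F²) du dv with √(EG − F²) = 6. Integrating over [0, π/2] × [0, 3] gives 9*pi.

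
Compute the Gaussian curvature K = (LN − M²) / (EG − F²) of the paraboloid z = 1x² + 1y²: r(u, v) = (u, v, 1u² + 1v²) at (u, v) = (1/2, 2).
K = 1/81

Coefficients of the first fundamental form: E = 4*u^2 + 1, F = 4*u*v, G = 4*v^2 + 1.
Coefficients of the second fundamental form: L = 2/sqrt(4*u^2 + 4*v^2 + 1), M = 0, N = 2/sqrt(4*u^2 + 4*v^2 + 1).
Assemble K = (LN − M²)/(EG − F²) = 4/(16*u^4 + 32*u^2*v^2 + 8*u^2 + 16*v^4 + 8*v^2 + 1). At (u, v) = (1/2, 2): K = 1/81.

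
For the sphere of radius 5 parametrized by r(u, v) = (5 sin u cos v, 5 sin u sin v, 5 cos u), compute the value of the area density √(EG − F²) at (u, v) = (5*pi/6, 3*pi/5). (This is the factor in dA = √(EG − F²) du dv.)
√(EG − F²)|_{(5*pi/6, 3*pi/5)} = 25/2

E = 25, F = 0, G = 25*sin(u)^2, so EG − F² = 625*sin(u)^2. Taking the positive square root: √(EG − F²) = 25*Abs(sin(u)). At (u, v) = (5*pi/6, 3*pi/5): 25/2.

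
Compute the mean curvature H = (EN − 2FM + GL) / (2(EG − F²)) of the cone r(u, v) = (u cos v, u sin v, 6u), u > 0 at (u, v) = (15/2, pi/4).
H = 2*sqrt(37)/185

With E = 37, F = 0, G = u^2, L = 0, M = 0, N = 6*sqrt(37)*u^2/(37*Abs(u)), assemble
  H = (EN − 2FM + GL) / (2(EG − F²)) = 3*sqrt(37)/(37*Abs(u)).
At (u, v) = (15/2, pi/4): H = 2*sqrt(37)/185.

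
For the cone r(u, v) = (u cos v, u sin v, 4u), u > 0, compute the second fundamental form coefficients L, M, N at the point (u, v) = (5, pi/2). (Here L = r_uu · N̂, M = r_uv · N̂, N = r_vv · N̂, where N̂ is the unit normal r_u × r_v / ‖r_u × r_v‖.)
L = 0;  M = 0;  N = 20*sqrt(17)/17

Compute the unit normal N̂(u, v) = (-4*sqrt(17)*u*cos(v)/(17*Abs(u)), -4*sqrt(17)*u*sin(v)/(17*Abs(u)), sqrt(17)*u/(17*Abs(u))), and the second partials r_uu, r_uv, r_vv. Take dot products:
  L(u, v) = r_uu · N̂ = 0,
  M(u, v) = r_uv · N̂ = 0,
  N(u, v) = r_vv · N̂ = 4*sqrt(17)*u^2/(17*Abs(u)).
Evaluating at (u, v) = (5, pi/2):
  L = 0, M = 0, N = 20*sqrt(17)/17.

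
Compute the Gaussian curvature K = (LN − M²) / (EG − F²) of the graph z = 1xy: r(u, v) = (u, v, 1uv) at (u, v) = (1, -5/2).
K = -16/1089

Coefficients of the first fundamental form: E = v^2 + 1, F = u*v, G = u^2 + 1.
Coefficients of the second fundamental form: L = 0, M = 1/sqrt(u^2 + v^2 + 1), N = 0.
Assemble K = (LN − M²)/(EG − F²) = 1/((u^2*v^2 - (u^2 + 1)*(v^2 + 1))*(u^2 + v^2 + 1)). At (u, v) = (1, -5/2): K = -16/1089.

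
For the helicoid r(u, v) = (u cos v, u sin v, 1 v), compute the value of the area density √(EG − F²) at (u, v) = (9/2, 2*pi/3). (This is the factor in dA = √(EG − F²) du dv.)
√(EG − F²)|_{(9/2, 2*pi/3)} = sqrt(85)/2

E = 1, F = 0, G = u^2 + 1, so EG − F² = u^2 + 1. Taking the positive square root: √(EG − F²) = sqrt(u^2 + 1). At (u, v) = (9/2, 2*pi/3): sqrt(85)/2.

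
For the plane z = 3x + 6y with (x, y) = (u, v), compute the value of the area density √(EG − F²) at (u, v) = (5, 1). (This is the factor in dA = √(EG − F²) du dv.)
√(EG − F²)|_{(5, 1)} = sqrt(46)

E = 10, F = 18, G = 37, so EG − F² = 46. Taking the positive square root: √(EG − F²) = sqrt(46). At (u, v) = (5, 1): sqrt(46).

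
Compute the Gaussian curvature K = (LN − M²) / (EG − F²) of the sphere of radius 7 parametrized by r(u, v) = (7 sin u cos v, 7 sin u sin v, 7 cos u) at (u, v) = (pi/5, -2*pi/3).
K = 1/49

Coefficients of the first fundamental form: E = 49, F = 0, G = 49*sin(u)^2.
Coefficients of the second fundamental form: L = -7*sin(u)/Abs(sin(u)), M = 0, N = -7*sin(u)^3/Abs(sin(u)).
Assemble K = (LN − M²)/(EG − F²) = 1/49. At (u, v) = (pi/5, -2*pi/3): K = 1/49.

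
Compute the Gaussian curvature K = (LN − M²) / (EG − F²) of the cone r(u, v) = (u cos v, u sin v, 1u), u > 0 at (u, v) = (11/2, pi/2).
K = 0

Coefficients of the first fundamental form: E = 2, F = 0, G = u^2.
Coefficients of the second fundamental form: L = 0, M = 0, N = sqrt(2)*u^2/(2*Abs(u)).
Assemble K = (LN − M²)/(EG − F²) = 0. At (u, v) = (11/2, pi/2): K = 0.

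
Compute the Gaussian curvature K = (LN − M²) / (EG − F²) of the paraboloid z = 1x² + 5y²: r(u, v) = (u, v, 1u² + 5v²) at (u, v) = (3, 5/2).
K = 5/109561

Coefficients of the first fundamental form: E = 4*u^2 + 1, F = 20*u*v, G = 100*v^2 + 1.
Coefficients of the second fundamental form: L = 2/sqrt(4*u^2 + 100*v^2 + 1), M = 0, N = 10/sqrt(4*u^2 + 100*v^2 + 1).
Assemble K = (LN − M²)/(EG − F²) = 20/(16*u^4 + 800*u^2*v^2 + 8*u^2 + 10000*v^4 + 200*v^2 + 1). At (u, v) = (3, 5/2): K = 5/109561.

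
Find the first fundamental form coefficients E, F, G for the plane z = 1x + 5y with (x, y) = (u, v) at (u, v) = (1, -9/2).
E = 2;  F = 5;  G = 26

Partials: r_u = (1, 0, 1), r_v = (0, 1, 5). As functions of (u, v):
  E = r_u · r_u = 2,
  F = r_u · r_v = 5,
  G = r_v · r_v = 26.
Evaluating at (u, v) = (1, -9/2): E = 2, F = 5, G = 26.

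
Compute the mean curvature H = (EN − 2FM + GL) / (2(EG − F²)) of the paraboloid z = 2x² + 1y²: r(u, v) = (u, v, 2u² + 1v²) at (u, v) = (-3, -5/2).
H = 197*sqrt(170)/28900

With E = 16*u^2 + 1, F = 8*u*v, G = 4*v^2 + 1, L = 4/sqrt(16*u^2 + 4*v^2 + 1), M = 0, N = 2/sqrt(16*u^2 + 4*v^2 + 1), assemble
  H = (EN − 2FM + GL) / (2(EG − F²)) = (16*u^2 + 8*v^2 + 3)/(16*u^2 + 4*v^2 + 1)^(3/2).
At (u, v) = (-3, -5/2): H = 197*sqrt(170)/28900.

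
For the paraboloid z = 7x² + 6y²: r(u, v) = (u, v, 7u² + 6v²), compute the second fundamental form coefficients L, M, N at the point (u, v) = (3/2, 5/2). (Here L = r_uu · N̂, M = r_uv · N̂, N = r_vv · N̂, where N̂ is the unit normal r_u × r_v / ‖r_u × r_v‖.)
L = 7*sqrt(1342)/671;  M = 0;  N = 6*sqrt(1342)/671

Compute the unit normal N̂(u, v) = (-14*u/sqrt(196*u^2 + 144*v^2 + 1), -12*v/sqrt(196*u^2 + 144*v^2 + 1), 1/sqrt(196*u^2 + 144*v^2 + 1)), and the second partials r_uu, r_uv, r_vv. Take dot products:
  L(u, v) = r_uu · N̂ = 14/sqrt(196*u^2 + 144*v^2 + 1),
  M(u, v) = r_uv · N̂ = 0,
  N(u, v) = r_vv · N̂ = 12/sqrt(196*u^2 + 144*v^2 + 1).
Evaluating at (u, v) = (3/2, 5/2):
  L = 7*sqrt(1342)/671, M = 0, N = 6*sqrt(1342)/671.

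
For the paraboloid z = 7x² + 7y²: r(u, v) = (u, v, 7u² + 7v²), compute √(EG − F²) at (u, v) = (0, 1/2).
√(EG − F²)|_{(0, 1/2)} = 5*sqrt(2)

E = 196*u^2 + 1, F = 196*u*v, G = 196*v^2 + 1; EG − F² = 196*u^2 + 196*v^2 + 1; √(EG − F²) = sqrt(196*u^2 + 196*v^2 + 1). At the given point: 5*sqrt(2).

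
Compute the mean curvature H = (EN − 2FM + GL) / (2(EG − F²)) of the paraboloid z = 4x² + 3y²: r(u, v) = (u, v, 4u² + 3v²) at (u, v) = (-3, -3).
H = 3031*sqrt(901)/811801

With E = 64*u^2 + 1, F = 48*u*v, G = 36*v^2 + 1, L = 8/sqrt(64*u^2 + 36*v^2 + 1), M = 0, N = 6/sqrt(64*u^2 + 36*v^2 + 1), assemble
  H = (EN − 2FM + GL) / (2(EG − F²)) = (192*u^2 + 144*v^2 + 7)/(64*u^2 + 36*v^2 + 1)^(3/2).
At (u, v) = (-3, -3): H = 3031*sqrt(901)/811801.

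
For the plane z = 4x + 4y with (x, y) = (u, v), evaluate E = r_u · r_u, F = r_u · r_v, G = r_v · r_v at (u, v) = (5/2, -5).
E = 17;  F = 16;  G = 17

Partials: r_u = (1, 0, 4), r_v = (0, 1, 4). As functions of (u, v):
  E = r_u · r_u = 17,
  F = r_u · r_v = 16,
  G = r_v · r_v = 17.
Evaluating at (u, v) = (5/2, -5): E = 17, F = 16, G = 17.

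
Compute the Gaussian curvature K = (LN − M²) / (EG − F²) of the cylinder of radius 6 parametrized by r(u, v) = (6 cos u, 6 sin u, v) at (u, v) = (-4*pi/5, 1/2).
K = 0

Coefficients of the first fundamental form: E = 36, F = 0, G = 1.
Coefficients of the second fundamental form: L = -6, M = 0, N = 0.
Assemble K = (LN − M²)/(EG − F²) = 0. At (u, v) = (-4*pi/5, 1/2): K = 0.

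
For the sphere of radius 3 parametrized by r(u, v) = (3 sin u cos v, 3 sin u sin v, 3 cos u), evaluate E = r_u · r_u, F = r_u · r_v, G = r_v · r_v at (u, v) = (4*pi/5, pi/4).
E = 9;  F = 0;  G = 45/8 - 9*sqrt(5)/8

Partials: r_u = (3*cos(u)*cos(v), 3*sin(v)*cos(u), -3*sin(u)), r_v = (-3*sin(u)*sin(v), 3*sin(u)*cos(v), 0). As functions of (u, v):
  E = r_u · r_u = 9,
  F = r_u · r_v = 0,
  G = r_v · r_v = 9*sin(u)^2.
Evaluating at (u, v) = (4*pi/5, pi/4): E = 9, F = 0, G = 45/8 - 9*sqrt(5)/8.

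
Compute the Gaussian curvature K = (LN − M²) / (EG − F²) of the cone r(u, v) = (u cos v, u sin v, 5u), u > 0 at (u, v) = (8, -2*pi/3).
K = 0

Coefficients of the first fundamental form: E = 26, F = 0, G = u^2.
Coefficients of the second fundamental form: L = 0, M = 0, N = 5*sqrt(26)*u^2/(26*Abs(u)).
Assemble K = (LN − M²)/(EG − F²) = 0. At (u, v) = (8, -2*pi/3): K = 0.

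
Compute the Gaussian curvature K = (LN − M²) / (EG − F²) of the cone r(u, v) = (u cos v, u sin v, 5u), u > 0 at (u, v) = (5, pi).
K = 0

Coefficients of the first fundamental form: E = 26, F = 0, G = u^2.
Coefficients of the second fundamental form: L = 0, M = 0, N = 5*sqrt(26)*u^2/(26*Abs(u)).
Assemble K = (LN − M²)/(EG − F²) = 0. At (u, v) = (5, pi): K = 0.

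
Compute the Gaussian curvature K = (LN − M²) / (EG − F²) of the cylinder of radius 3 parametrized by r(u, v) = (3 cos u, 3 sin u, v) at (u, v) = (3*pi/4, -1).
K = 0

Coefficients of the first fundamental form: E = 9, F = 0, G = 1.
Coefficients of the second fundamental form: L = -3, M = 0, N = 0.
Assemble K = (LN − M²)/(EG − F²) = 0. At (u, v) = (3*pi/4, -1): K = 0.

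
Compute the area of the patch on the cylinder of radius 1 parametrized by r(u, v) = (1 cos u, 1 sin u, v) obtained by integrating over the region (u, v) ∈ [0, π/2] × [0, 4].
Area = 2*pi

Area = ∫∫ √(EG − F²) du dv with √(EG − F²) = 1. Integrating over [0, π/2] × [0, 4] gives 2*pi.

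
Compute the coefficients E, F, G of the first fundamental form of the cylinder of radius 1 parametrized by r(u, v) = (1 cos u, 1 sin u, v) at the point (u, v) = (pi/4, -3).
E = 1;  F = 0;  G = 1

Partials: r_u = (-sin(u), cos(u), 0), r_v = (0, 0, 1). As functions of (u, v):
  E = r_u · r_u = 1,
  F = r_u · r_v = 0,
  G = r_v · r_v = 1.
Evaluating at (u, v) = (pi/4, -3): E = 1, F = 0, G = 1.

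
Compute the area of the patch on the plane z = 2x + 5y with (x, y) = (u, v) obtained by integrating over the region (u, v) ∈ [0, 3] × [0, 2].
Area = 6*sqrt(30)

Area = ∫∫ √(EG − F²) du dv with √(EG − F²) = sqrt(30). Integrating over [0, 3] × [0, 2] gives 6*sqrt(30).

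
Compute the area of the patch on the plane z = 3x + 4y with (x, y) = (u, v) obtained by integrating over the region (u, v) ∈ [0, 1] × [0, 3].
Area = 3*sqrt(26)

Area = ∫∫ √(EG − F²) du dv with √(EG − F²) = sqrt(26). Integrating over [0, 1] × [0, 3] gives 3*sqrt(26).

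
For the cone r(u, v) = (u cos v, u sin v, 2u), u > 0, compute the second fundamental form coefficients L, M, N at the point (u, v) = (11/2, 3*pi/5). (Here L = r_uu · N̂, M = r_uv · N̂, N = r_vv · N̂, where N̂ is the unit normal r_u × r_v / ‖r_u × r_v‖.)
L = 0;  M = 0;  N = 11*sqrt(5)/5

Compute the unit normal N̂(u, v) = (-2*sqrt(5)*u*cos(v)/(5*Abs(u)), -2*sqrt(5)*u*sin(v)/(5*Abs(u)), sqrt(5)*u/(5*Abs(u))), and the second partials r_uu, r_uv, r_vv. Take dot products:
  L(u, v) = r_uu · N̂ = 0,
  M(u, v) = r_uv · N̂ = 0,
  N(u, v) = r_vv · N̂ = 2*sqrt(5)*u^2/(5*Abs(u)).
Evaluating at (u, v) = (11/2, 3*pi/5):
  L = 0, M = 0, N = 11*sqrt(5)/5.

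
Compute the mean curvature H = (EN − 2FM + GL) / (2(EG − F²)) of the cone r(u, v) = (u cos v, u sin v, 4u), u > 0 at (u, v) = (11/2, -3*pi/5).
H = 4*sqrt(17)/187

With E = 17, F = 0, G = u^2, L = 0, M = 0, N = 4*sqrt(17)*u^2/(17*Abs(u)), assemble
  H = (EN − 2FM + GL) / (2(EG − F²)) = 2*sqrt(17)/(17*Abs(u)).
At (u, v) = (11/2, -3*pi/5): H = 4*sqrt(17)/187.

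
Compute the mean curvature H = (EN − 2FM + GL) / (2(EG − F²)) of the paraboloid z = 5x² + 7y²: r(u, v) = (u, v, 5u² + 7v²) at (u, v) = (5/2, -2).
H = 923*sqrt(1410)/220900

With E = 100*u^2 + 1, F = 140*u*v, G = 196*v^2 + 1, L = 10/sqrt(100*u^2 + 196*v^2 + 1), M = 0, N = 14/sqrt(100*u^2 + 196*v^2 + 1), assemble
  H = (EN − 2FM + GL) / (2(EG − F²)) = 4*(175*u^2 + 245*v^2 + 3)/(100*u^2 + 196*v^2 + 1)^(3/2).
At (u, v) = (5/2, -2): H = 923*sqrt(1410)/220900.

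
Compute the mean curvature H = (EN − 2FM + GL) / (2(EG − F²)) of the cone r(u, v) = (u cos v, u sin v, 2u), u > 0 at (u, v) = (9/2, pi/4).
H = 2*sqrt(5)/45

With E = 5, F = 0, G = u^2, L = 0, M = 0, N = 2*sqrt(5)*u^2/(5*Abs(u)), assemble
  H = (EN − 2FM + GL) / (2(EG − F²)) = sqrt(5)/(5*Abs(u)).
At (u, v) = (9/2, pi/4): H = 2*sqrt(5)/45.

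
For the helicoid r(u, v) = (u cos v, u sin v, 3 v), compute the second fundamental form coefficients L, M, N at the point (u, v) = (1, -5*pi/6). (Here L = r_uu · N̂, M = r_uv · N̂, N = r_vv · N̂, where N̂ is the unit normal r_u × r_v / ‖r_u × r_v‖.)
L = 0;  M = -3*sqrt(10)/10;  N = 0

Compute the unit normal N̂(u, v) = (3*sin(v)/sqrt(u^2 + 9), -3*cos(v)/sqrt(u^2 + 9), u/sqrt(u^2 + 9)), and the second partials r_uu, r_uv, r_vv. Take dot products:
  L(u, v) = r_uu · N̂ = 0,
  M(u, v) = r_uv · N̂ = -3/sqrt(u^2 + 9),
  N(u, v) = r_vv · N̂ = 0.
Evaluating at (u, v) = (1, -5*pi/6):
  L = 0, M = -3*sqrt(10)/10, N = 0.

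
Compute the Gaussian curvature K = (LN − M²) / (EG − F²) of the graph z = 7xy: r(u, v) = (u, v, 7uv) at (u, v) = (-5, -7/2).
K = -784/53363025

Coefficients of the first fundamental form: E = 49*v^2 + 1, F = 49*u*v, G = 49*u^2 + 1.
Coefficients of the second fundamental form: L = 0, M = 7/sqrt(49*u^2 + 49*v^2 + 1), N = 0.
Assemble K = (LN − M²)/(EG − F²) = -49/(2401*u^4 + 4802*u^2*v^2 + 98*u^2 + 2401*v^4 + 98*v^2 + 1). At (u, v) = (-5, -7/2): K = -784/53363025.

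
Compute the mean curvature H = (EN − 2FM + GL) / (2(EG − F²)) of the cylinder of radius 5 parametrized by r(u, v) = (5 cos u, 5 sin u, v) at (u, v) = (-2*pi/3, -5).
H = -1/10

With E = 25, F = 0, G = 1, L = -5, M = 0, N = 0, assemble
  H = (EN − 2FM + GL) / (2(EG − F²)) = -1/10.
At (u, v) = (-2*pi/3, -5): H = -1/10.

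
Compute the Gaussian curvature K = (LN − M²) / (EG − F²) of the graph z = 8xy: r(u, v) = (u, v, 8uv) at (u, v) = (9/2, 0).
K = -64/1682209

Coefficients of the first fundamental form: E = 64*v^2 + 1, F = 64*u*v, G = 64*u^2 + 1.
Coefficients of the second fundamental form: L = 0, M = 8/sqrt(64*u^2 + 64*v^2 + 1), N = 0.
Assemble K = (LN − M²)/(EG − F²) = -64/(4096*u^4 + 8192*u^2*v^2 + 128*u^2 + 4096*v^4 + 128*v^2 + 1). At (u, v) = (9/2, 0): K = -64/1682209.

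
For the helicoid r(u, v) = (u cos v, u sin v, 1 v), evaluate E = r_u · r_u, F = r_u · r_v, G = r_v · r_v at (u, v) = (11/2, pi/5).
E = 1;  F = 0;  G = 125/4

Partials: r_u = (cos(v), sin(v), 0), r_v = (-u*sin(v), u*cos(v), 1). As functions of (u, v):
  E = r_u · r_u = 1,
  F = r_u · r_v = 0,
  G = r_v · r_v = u^2 + 1.
Evaluating at (u, v) = (11/2, pi/5): E = 1, F = 0, G = 125/4.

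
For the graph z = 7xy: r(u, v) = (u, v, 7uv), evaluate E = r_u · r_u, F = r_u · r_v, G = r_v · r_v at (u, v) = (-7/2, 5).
E = 1226;  F = -1715/2;  G = 2405/4

Partials: r_u = (1, 0, 7*v), r_v = (0, 1, 7*u). As functions of (u, v):
  E = r_u · r_u = 49*v^2 + 1,
  F = r_u · r_v = 49*u*v,
  G = r_v · r_v = 49*u^2 + 1.
Evaluating at (u, v) = (-7/2, 5): E = 1226, F = -1715/2, G = 2405/4.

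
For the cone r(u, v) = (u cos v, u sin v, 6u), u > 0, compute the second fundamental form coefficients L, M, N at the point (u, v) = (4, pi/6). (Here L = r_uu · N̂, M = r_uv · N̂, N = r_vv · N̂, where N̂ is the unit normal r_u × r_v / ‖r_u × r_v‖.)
L = 0;  M = 0;  N = 24*sqrt(37)/37

Compute the unit normal N̂(u, v) = (-6*sqrt(37)*u*cos(v)/(37*Abs(u)), -6*sqrt(37)*u*sin(v)/(37*Abs(u)), sqrt(37)*u/(37*Abs(u))), and the second partials r_uu, r_uv, r_vv. Take dot products:
  L(u, v) = r_uu · N̂ = 0,
  M(u, v) = r_uv · N̂ = 0,
  N(u, v) = r_vv · N̂ = 6*sqrt(37)*u^2/(37*Abs(u)).
Evaluating at (u, v) = (4, pi/6):
  L = 0, M = 0, N = 24*sqrt(37)/37.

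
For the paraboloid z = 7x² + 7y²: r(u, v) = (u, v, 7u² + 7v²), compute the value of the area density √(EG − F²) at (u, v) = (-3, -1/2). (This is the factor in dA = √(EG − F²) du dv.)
√(EG − F²)|_{(-3, -1/2)} = sqrt(1814)

E = 196*u^2 + 1, F = 196*u*v, G = 196*v^2 + 1, so EG − F² = 196*u^2 + 196*v^2 + 1. Taking the positive square root: √(EG − F²) = sqrt(196*u^2 + 196*v^2 + 1). At (u, v) = (-3, -1/2): sqrt(1814).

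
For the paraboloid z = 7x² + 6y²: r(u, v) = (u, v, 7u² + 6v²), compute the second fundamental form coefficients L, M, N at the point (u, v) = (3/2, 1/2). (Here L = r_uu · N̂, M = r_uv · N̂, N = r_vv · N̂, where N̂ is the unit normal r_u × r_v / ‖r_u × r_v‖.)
L = 7*sqrt(478)/239;  M = 0;  N = 6*sqrt(478)/239

Compute the unit normal N̂(u, v) = (-14*u/sqrt(196*u^2 + 144*v^2 + 1), -12*v/sqrt(196*u^2 + 144*v^2 + 1), 1/sqrt(196*u^2 + 144*v^2 + 1)), and the second partials r_uu, r_uv, r_vv. Take dot products:
  L(u, v) = r_uu · N̂ = 14/sqrt(196*u^2 + 144*v^2 + 1),
  M(u, v) = r_uv · N̂ = 0,
  N(u, v) = r_vv · N̂ = 12/sqrt(196*u^2 + 144*v^2 + 1).
Evaluating at (u, v) = (3/2, 1/2):
  L = 7*sqrt(478)/239, M = 0, N = 6*sqrt(478)/239.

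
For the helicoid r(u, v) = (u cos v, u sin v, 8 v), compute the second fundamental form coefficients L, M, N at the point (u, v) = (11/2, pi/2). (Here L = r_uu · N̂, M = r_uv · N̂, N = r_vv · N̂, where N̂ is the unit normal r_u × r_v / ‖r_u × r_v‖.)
L = 0;  M = -16*sqrt(377)/377;  N = 0

Compute the unit normal N̂(u, v) = (8*sin(v)/sqrt(u^2 + 64), -8*cos(v)/sqrt(u^2 + 64), u/sqrt(u^2 + 64)), and the second partials r_uu, r_uv, r_vv. Take dot products:
  L(u, v) = r_uu · N̂ = 0,
  M(u, v) = r_uv · N̂ = -8/sqrt(u^2 + 64),
  N(u, v) = r_vv · N̂ = 0.
Evaluating at (u, v) = (11/2, pi/2):
  L = 0, M = -16*sqrt(377)/377, N = 0.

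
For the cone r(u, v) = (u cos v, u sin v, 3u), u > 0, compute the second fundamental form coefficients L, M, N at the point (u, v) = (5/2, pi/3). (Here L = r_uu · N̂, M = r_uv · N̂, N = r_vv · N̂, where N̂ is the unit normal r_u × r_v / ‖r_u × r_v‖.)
L = 0;  M = 0;  N = 3*sqrt(10)/4

Compute the unit normal N̂(u, v) = (-3*sqrt(10)*u*cos(v)/(10*Abs(u)), -3*sqrt(10)*u*sin(v)/(10*Abs(u)), sqrt(10)*u/(10*Abs(u))), and the second partials r_uu, r_uv, r_vv. Take dot products:
  L(u, v) = r_uu · N̂ = 0,
  M(u, v) = r_uv · N̂ = 0,
  N(u, v) = r_vv · N̂ = 3*sqrt(10)*u^2/(10*Abs(u)).
Evaluating at (u, v) = (5/2, pi/3):
  L = 0, M = 0, N = 3*sqrt(10)/4.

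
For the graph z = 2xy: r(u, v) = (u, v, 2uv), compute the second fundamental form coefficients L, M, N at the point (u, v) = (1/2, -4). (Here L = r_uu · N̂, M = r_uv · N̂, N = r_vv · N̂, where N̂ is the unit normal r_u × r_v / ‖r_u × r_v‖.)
L = 0;  M = sqrt(66)/33;  N = 0

Compute the unit normal N̂(u, v) = (-2*v/sqrt(4*u^2 + 4*v^2 + 1), -2*u/sqrt(4*u^2 + 4*v^2 + 1), 1/sqrt(4*u^2 + 4*v^2 + 1)), and the second partials r_uu, r_uv, r_vv. Take dot products:
  L(u, v) = r_uu · N̂ = 0,
  M(u, v) = r_uv · N̂ = 2/sqrt(4*u^2 + 4*v^2 + 1),
  N(u, v) = r_vv · N̂ = 0.
Evaluating at (u, v) = (1/2, -4):
  L = 0, M = sqrt(66)/33, N = 0.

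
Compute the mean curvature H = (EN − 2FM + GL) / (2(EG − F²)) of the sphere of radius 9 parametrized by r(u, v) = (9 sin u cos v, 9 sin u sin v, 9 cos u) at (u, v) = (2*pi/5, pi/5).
H = -1/9

With E = 81, F = 0, G = 81*sin(u)^2, L = -9*sin(u)/Abs(sin(u)), M = 0, N = -9*sin(u)^3/Abs(sin(u)), assemble
  H = (EN − 2FM + GL) / (2(EG − F²)) = -sin(u)/(9*Abs(sin(u))).
At (u, v) = (2*pi/5, pi/5): H = -1/9.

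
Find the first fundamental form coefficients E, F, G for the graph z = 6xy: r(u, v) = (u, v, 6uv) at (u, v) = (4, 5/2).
E = 226;  F = 360;  G = 577

Partials: r_u = (1, 0, 6*v), r_v = (0, 1, 6*u). As functions of (u, v):
  E = r_u · r_u = 36*v^2 + 1,
  F = r_u · r_v = 36*u*v,
  G = r_v · r_v = 36*u^2 + 1.
Evaluating at (u, v) = (4, 5/2): E = 226, F = 360, G = 577.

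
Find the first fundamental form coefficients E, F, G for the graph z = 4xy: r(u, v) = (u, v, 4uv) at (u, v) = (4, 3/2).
E = 37;  F = 96;  G = 257

Partials: r_u = (1, 0, 4*v), r_v = (0, 1, 4*u). As functions of (u, v):
  E = r_u · r_u = 16*v^2 + 1,
  F = r_u · r_v = 16*u*v,
  G = r_v · r_v = 16*u^2 + 1.
Evaluating at (u, v) = (4, 3/2): E = 37, F = 96, G = 257.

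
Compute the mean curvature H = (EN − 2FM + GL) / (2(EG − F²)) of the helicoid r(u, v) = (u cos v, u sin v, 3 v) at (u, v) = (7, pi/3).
H = 0

With E = 1, F = 0, G = u^2 + 9, L = 0, M = -3/sqrt(u^2 + 9), N = 0, assemble
  H = (EN − 2FM + GL) / (2(EG − F²)) = 0.
At (u, v) = (7, pi/3): H = 0.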